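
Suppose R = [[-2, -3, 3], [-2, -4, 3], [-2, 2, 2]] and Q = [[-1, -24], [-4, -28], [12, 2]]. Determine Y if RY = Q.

Y = [[-1, -3], [3, 4], [2, -6]]

Left-multiplying both sides by R⁻¹ gives Y = R⁻¹Q.
R has determinant -2; R⁻¹ = [[7, -6, -3/2], [1, -1, 0], [6, -5, -1]].
Y = R⁻¹Q = [[7, -6, -3/2], [1, -1, 0], [6, -5, -1]] · [[-1, -24], [-4, -28], [12, 2]] = [[-1, -3], [3, 4], [2, -6]].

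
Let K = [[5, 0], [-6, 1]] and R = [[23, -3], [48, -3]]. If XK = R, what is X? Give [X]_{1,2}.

-3

Right-multiplying both sides by K⁻¹ gives X = RK⁻¹.
det K = 5, so K⁻¹ = [[1/5, 0], [6/5, 1]].
X = RK⁻¹ = [[23, -3], [48, -3]] · [[1/5, 0], [6/5, 1]] = [[1, -3], [6, -3]].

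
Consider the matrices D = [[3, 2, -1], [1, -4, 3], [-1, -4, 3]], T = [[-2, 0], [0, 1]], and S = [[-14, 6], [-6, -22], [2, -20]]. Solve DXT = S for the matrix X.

Left-multiply by D⁻¹ and right-multiply by T⁻¹: X = D⁻¹ST⁻¹.
det D = -4, so D⁻¹ = [[0, 1/2, -1/2], [3/2, -2, 5/2], [2, -5/2, 7/2]].
det T = -2; the adjugate gives T⁻¹ = [[-1/2, 0], [0, 1]].
D⁻¹S = [[-4, -1], [-4, 3], [-6, -3]].
X = (D⁻¹S)T⁻¹ = [[2, -1], [2, 3], [3, -3]].

X = [[2, -1], [2, 3], [3, -3]]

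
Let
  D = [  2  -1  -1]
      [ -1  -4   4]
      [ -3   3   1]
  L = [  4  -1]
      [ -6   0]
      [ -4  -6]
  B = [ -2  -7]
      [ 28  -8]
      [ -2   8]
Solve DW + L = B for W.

DW = B − L = [[-6, -6], [34, -8], [2, 14]].
D is on the left of W, so left-multiply by D⁻¹: W = D⁻¹(B − L).
det D = -6, so D⁻¹ = [[8/3, 1/3, 4/3], [11/6, 1/6, 7/6], [5/2, 1/2, 3/2]].
W = D⁻¹(B − L) = [[-2, 0], [-3, 4], [5, 2]].

W = [[-2, 0], [-3, 4], [5, 2]]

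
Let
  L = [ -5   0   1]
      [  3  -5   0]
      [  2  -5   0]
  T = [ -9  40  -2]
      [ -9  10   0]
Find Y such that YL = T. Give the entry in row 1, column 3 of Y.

Since L sits to the right of Y, Y = TL⁻¹.
det L = -5, so L⁻¹ = [[0, 1, -1], [0, 2/5, -3/5], [1, 5, -5]].
Y = TL⁻¹ = [[-9, 40, -2], [-9, 10, 0]] · [[0, 1, -1], [0, 2/5, -3/5], [1, 5, -5]] = [[-2, -3, -5], [0, -5, 3]].

-5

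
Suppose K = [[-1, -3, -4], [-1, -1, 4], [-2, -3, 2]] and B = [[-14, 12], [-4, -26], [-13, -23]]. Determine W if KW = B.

K is on the left of W, so left-multiply by K⁻¹: W = K⁻¹B.
det K = 4; the adjugate gives K⁻¹ = [[5/2, 9/2, -4], [-3/2, -5/2, 2], [1/4, 3/4, -1/2]].
W = K⁻¹B = [[5/2, 9/2, -4], [-3/2, -5/2, 2], [1/4, 3/4, -1/2]] · [[-14, 12], [-4, -26], [-13, -23]] = [[-1, 5], [5, 1], [0, -5]].

W = [[-1, 5], [5, 1], [0, -5]]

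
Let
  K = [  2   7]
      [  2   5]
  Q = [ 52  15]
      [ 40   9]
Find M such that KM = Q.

M = [[5, -3], [6, 3]]

Left-multiplying both sides by K⁻¹ gives M = K⁻¹Q.
det K = -4, so K⁻¹ = [[-5/4, 7/4], [1/2, -1/2]].
M = K⁻¹Q = [[-5/4, 7/4], [1/2, -1/2]] · [[52, 15], [40, 9]] = [[5, -3], [6, 3]].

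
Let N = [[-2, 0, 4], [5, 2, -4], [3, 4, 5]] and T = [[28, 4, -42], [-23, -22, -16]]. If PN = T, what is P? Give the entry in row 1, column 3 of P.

Right-multiplying both sides by N⁻¹ gives P = TN⁻¹.
N has determinant 4; N⁻¹ = [[13/2, 4, -2], [-37/4, -11/2, 3], [7/2, 2, -1]].
P = TN⁻¹ = [[28, 4, -42], [-23, -22, -16]] · [[13/2, 4, -2], [-37/4, -11/2, 3], [7/2, 2, -1]] = [[-2, 6, -2], [-2, -3, -4]].

-2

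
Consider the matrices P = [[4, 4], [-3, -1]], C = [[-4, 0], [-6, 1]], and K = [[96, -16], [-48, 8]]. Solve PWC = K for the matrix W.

W = [[0, -2], [0, -2]]

W = P⁻¹KC⁻¹ (apply P⁻¹ on the left and C⁻¹ on the right).
P has determinant 8; P⁻¹ = [[-1/8, -1/2], [3/8, 1/2]].
det C = -4; the adjugate gives C⁻¹ = [[-1/4, 0], [-3/2, 1]].
P⁻¹K = [[12, -2], [12, -2]].
W = (P⁻¹K)C⁻¹ = [[0, -2], [0, -2]].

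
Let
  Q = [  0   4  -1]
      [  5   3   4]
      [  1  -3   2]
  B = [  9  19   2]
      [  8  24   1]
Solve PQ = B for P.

P = [[-2, 3, -6], [3, 2, -2]]

Q is on the right of P, so right-multiply by Q⁻¹: P = BQ⁻¹.
Q has determinant -6; Q⁻¹ = [[-3, 5/6, -19/6], [1, -1/6, 5/6], [3, -2/3, 10/3]].
P = BQ⁻¹ = [[9, 19, 2], [8, 24, 1]] · [[-3, 5/6, -19/6], [1, -1/6, 5/6], [3, -2/3, 10/3]] = [[-2, 3, -6], [3, 2, -2]].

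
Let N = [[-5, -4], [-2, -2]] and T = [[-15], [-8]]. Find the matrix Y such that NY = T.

N is on the left of Y, so left-multiply by N⁻¹: Y = N⁻¹T.
det N = 2, so N⁻¹ = [[-1, 2], [1, -5/2]].
Y = N⁻¹T = [[-1, 2], [1, -5/2]] · [[-15], [-8]] = [[-1], [5]].

Y = [[-1], [5]]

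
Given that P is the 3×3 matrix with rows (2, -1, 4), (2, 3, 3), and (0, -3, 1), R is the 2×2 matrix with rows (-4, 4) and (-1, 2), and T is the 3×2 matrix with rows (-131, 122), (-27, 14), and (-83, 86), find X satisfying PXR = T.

X = P⁻¹TR⁻¹ (apply P⁻¹ on the left and R⁻¹ on the right).
P has determinant 2; P⁻¹ = [[6, -11/2, -15/2], [-1, 1, 1], [-3, 3, 4]].
det R = -4, so R⁻¹ = [[-1/2, 1], [-1/4, 1]].
P⁻¹T = [[-15, 10], [21, -22], [-20, 20]].
X = (P⁻¹T)R⁻¹ = [[5, -5], [-5, -1], [5, 0]].

X = [[5, -5], [-5, -1], [5, 0]]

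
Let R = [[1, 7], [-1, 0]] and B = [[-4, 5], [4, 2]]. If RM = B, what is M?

Left-multiplying both sides by R⁻¹ gives M = R⁻¹B.
R has determinant 7; R⁻¹ = [[0, -1], [1/7, 1/7]].
M = R⁻¹B = [[0, -1], [1/7, 1/7]] · [[-4, 5], [4, 2]] = [[-4, -2], [0, 1]].

M = [[-4, -2], [0, 1]]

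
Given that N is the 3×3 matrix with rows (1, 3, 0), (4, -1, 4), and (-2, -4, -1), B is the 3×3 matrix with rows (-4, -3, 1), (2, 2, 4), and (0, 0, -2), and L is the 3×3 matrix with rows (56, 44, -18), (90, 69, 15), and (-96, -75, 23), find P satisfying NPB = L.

P = [[-3, 1, -1], [-3, 1, 4], [-3, 0, -1]]

Left-multiply by N⁻¹ and right-multiply by B⁻¹: P = N⁻¹LB⁻¹.
det N = 5; the adjugate gives N⁻¹ = [[17/5, 3/5, 12/5], [-4/5, -1/5, -4/5], [-18/5, -2/5, -13/5]].
det B = 4; the adjugate gives B⁻¹ = [[-1, -3/2, -7/2], [1, 2, 9/2], [0, 0, -1/2]].
N⁻¹L = [[14, 11, 3], [14, 11, -7], [12, 9, -1]].
P = (N⁻¹L)B⁻¹ = [[-3, 1, -1], [-3, 1, 4], [-3, 0, -1]].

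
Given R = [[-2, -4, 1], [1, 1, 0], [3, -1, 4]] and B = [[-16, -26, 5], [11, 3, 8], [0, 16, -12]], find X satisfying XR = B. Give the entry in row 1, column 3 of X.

0

Right-multiplying both sides by R⁻¹ gives X = BR⁻¹.
det R = 4; the adjugate gives R⁻¹ = [[1, 15/4, -1/4], [-1, -11/4, 1/4], [-1, -7/2, 1/2]].
X = BR⁻¹ = [[-16, -26, 5], [11, 3, 8], [0, 16, -12]] · [[1, 15/4, -1/4], [-1, -11/4, 1/4], [-1, -7/2, 1/2]] = [[5, -6, 0], [0, 5, 2], [-4, -2, -2]].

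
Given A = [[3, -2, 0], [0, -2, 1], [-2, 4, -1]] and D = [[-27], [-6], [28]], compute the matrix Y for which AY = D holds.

Y = [[-5], [6], [6]]

A is on the left of Y, so left-multiply by A⁻¹: Y = A⁻¹D.
det A = -2; the adjugate gives A⁻¹ = [[1, 1, 1], [1, 3/2, 3/2], [2, 4, 3]].
Y = A⁻¹D = [[1, 1, 1], [1, 3/2, 3/2], [2, 4, 3]] · [[-27], [-6], [28]] = [[-5], [6], [6]].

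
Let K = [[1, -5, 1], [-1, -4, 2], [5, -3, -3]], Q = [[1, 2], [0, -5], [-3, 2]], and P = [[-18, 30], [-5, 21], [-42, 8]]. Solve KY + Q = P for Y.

Y = [[-3, 0], [4, -5], [4, 3]]

KY = P − Q = [[-19, 28], [-5, 26], [-39, 6]].
K is on the left of Y, so left-multiply by K⁻¹: Y = K⁻¹(P − Q).
K has determinant 6; K⁻¹ = [[3, -3, -1], [7/6, -4/3, -1/2], [23/6, -11/3, -3/2]].
Y = K⁻¹(P − Q) = [[-3, 0], [4, -5], [4, 3]].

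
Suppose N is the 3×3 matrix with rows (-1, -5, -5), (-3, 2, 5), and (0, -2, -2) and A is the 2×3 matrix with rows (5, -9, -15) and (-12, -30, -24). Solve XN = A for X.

X = [[1, -2, 0], [6, 2, 2]]

Since N sits to the right of X, X = AN⁻¹.
N has determinant -6; N⁻¹ = [[-1, 0, 5/2], [1, -1/3, -10/3], [-1, 1/3, 17/6]].
X = AN⁻¹ = [[5, -9, -15], [-12, -30, -24]] · [[-1, 0, 5/2], [1, -1/3, -10/3], [-1, 1/3, 17/6]] = [[1, -2, 0], [6, 2, 2]].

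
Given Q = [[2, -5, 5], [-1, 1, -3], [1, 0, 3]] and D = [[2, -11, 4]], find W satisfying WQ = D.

Right-multiplying both sides by Q⁻¹ gives W = DQ⁻¹.
det Q = 1, so Q⁻¹ = [[3, 15, 10], [0, 1, 1], [-1, -5, -3]].
W = DQ⁻¹ = [[2, -11, 4]] · [[3, 15, 10], [0, 1, 1], [-1, -5, -3]] = [[2, -1, -3]].

W = [[2, -1, -3]]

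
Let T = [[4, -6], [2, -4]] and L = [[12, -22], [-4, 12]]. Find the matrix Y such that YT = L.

Since T sits to the right of Y, Y = LT⁻¹.
det T = -4, so T⁻¹ = [[1, -3/2], [1/2, -1]].
Y = LT⁻¹ = [[12, -22], [-4, 12]] · [[1, -3/2], [1/2, -1]] = [[1, 4], [2, -6]].

Y = [[1, 4], [2, -6]]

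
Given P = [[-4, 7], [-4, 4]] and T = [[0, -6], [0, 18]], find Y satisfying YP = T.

Y = [[-2, 2], [6, -6]]

Right-multiplying both sides by P⁻¹ gives Y = TP⁻¹.
det P = 12; the adjugate gives P⁻¹ = [[1/3, -7/12], [1/3, -1/3]].
Y = TP⁻¹ = [[0, -6], [0, 18]] · [[1/3, -7/12], [1/3, -1/3]] = [[-2, 2], [6, -6]].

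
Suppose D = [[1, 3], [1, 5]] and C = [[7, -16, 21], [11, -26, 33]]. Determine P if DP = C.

P = [[1, -1, 3], [2, -5, 6]]

Left-multiplying both sides by D⁻¹ gives P = D⁻¹C.
det D = 2; the adjugate gives D⁻¹ = [[5/2, -3/2], [-1/2, 1/2]].
P = D⁻¹C = [[5/2, -3/2], [-1/2, 1/2]] · [[7, -16, 21], [11, -26, 33]] = [[1, -1, 3], [2, -5, 6]].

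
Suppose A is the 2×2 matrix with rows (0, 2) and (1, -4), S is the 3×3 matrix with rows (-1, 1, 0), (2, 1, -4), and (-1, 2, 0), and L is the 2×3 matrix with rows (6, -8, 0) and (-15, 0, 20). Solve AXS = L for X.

X = [[-3, -5, -4], [-2, 0, -1]]

Left-multiply by A⁻¹ and right-multiply by S⁻¹: X = A⁻¹LS⁻¹.
A has determinant -2; A⁻¹ = [[2, 1], [1/2, 0]].
det S = -4; the adjugate gives S⁻¹ = [[-2, 0, 1], [-1, 0, 1], [-5/4, -1/4, 3/4]].
A⁻¹L = [[-3, -16, 20], [3, -4, 0]].
X = (A⁻¹L)S⁻¹ = [[-3, -5, -4], [-2, 0, -1]].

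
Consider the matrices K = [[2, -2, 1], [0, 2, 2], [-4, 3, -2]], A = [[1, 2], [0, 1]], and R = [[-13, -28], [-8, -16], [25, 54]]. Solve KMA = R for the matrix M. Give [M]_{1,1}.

Isolating M: multiply by K⁻¹ from the left and A⁻¹ from the right, so M = K⁻¹RA⁻¹.
det K = 4, so K⁻¹ = [[-5/2, -1/4, -3/2], [-2, 0, -1], [2, 1/2, 1]].
A has determinant 1; A⁻¹ = [[1, -2], [0, 1]].
K⁻¹R = [[-3, -7], [1, 2], [-5, -10]].
M = (K⁻¹R)A⁻¹ = [[-3, -1], [1, 0], [-5, 0]].

-3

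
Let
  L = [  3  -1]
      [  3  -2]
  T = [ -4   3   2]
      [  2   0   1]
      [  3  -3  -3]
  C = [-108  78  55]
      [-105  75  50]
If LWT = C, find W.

W = [[4, -3, -5], [-4, -2, -5]]

W = L⁻¹CT⁻¹ (apply L⁻¹ on the left and T⁻¹ on the right).
L has determinant -3; L⁻¹ = [[2/3, -1/3], [1, -1]].
det T = 3, so T⁻¹ = [[1, 1, 1], [3, 2, 8/3], [-2, -1, -2]].
L⁻¹C = [[-37, 27, 20], [-3, 3, 5]].
W = (L⁻¹C)T⁻¹ = [[4, -3, -5], [-4, -2, -5]].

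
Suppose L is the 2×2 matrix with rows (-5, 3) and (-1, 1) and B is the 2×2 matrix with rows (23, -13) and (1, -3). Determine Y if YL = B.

Right-multiplying both sides by L⁻¹ gives Y = BL⁻¹.
det L = -2; the adjugate gives L⁻¹ = [[-1/2, 3/2], [-1/2, 5/2]].
Y = BL⁻¹ = [[23, -13], [1, -3]] · [[-1/2, 3/2], [-1/2, 5/2]] = [[-5, 2], [1, -6]].

Y = [[-5, 2], [1, -6]]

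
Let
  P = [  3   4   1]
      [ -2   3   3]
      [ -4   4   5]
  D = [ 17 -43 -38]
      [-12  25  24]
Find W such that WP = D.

W = [[-3, -5, -4], [2, -1, 5]]

P is on the right of W, so right-multiply by P⁻¹: W = DP⁻¹.
det P = 5; the adjugate gives P⁻¹ = [[3/5, -16/5, 9/5], [-2/5, 19/5, -11/5], [4/5, -28/5, 17/5]].
W = DP⁻¹ = [[17, -43, -38], [-12, 25, 24]] · [[3/5, -16/5, 9/5], [-2/5, 19/5, -11/5], [4/5, -28/5, 17/5]] = [[-3, -5, -4], [2, -1, 5]].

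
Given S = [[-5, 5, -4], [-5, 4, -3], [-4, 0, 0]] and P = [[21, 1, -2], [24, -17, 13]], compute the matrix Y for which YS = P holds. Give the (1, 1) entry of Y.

Right-multiplying both sides by S⁻¹ gives Y = PS⁻¹.
det S = -4, so S⁻¹ = [[0, 0, -1/4], [-3, 4, -5/4], [-4, 5, -5/4]].
Y = PS⁻¹ = [[21, 1, -2], [24, -17, 13]] · [[0, 0, -1/4], [-3, 4, -5/4], [-4, 5, -5/4]] = [[5, -6, -4], [-1, -3, -1]].

5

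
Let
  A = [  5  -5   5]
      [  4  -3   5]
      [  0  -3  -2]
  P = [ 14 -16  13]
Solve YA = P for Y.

A is on the right of Y, so right-multiply by A⁻¹: Y = PA⁻¹.
A has determinant 5; A⁻¹ = [[21/5, -5, -2], [8/5, -2, -1], [-12/5, 3, 1]].
Y = PA⁻¹ = [[14, -16, 13]] · [[21/5, -5, -2], [8/5, -2, -1], [-12/5, 3, 1]] = [[2, 1, 1]].

Y = [[2, 1, 1]]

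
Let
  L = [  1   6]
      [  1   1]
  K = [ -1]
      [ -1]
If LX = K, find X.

X = [[-1], [0]]

Since L multiplies X on the left, X = L⁻¹K.
det L = -5, so L⁻¹ = [[-1/5, 6/5], [1/5, -1/5]].
X = L⁻¹K = [[-1/5, 6/5], [1/5, -1/5]] · [[-1], [-1]] = [[-1], [0]].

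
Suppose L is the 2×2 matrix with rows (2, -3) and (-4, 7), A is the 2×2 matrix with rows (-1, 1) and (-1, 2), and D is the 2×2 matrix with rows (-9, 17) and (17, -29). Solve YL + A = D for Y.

YL = D − A = [[-8, 16], [18, -31]].
Since L sits to the right of Y, Y = (D − A)L⁻¹.
det L = 2, so L⁻¹ = [[7/2, 3/2], [2, 1]].
Y = (D − A)L⁻¹ = [[4, 4], [1, -4]].

Y = [[4, 4], [1, -4]]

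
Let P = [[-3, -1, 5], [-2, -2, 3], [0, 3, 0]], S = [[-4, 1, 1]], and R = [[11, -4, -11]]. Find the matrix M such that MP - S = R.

MP = R + S = [[7, -3, -10]].
Since P sits to the right of M, M = (R + S)P⁻¹.
det P = -3, so P⁻¹ = [[3, -5, -7/3], [0, 0, 1/3], [2, -3, -4/3]].
M = (R + S)P⁻¹ = [[1, -5, -4]].

M = [[1, -5, -4]]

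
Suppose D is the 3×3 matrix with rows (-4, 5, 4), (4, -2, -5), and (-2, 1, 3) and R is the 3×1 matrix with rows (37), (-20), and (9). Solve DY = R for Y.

Since D multiplies Y on the left, Y = D⁻¹R.
D has determinant -6; D⁻¹ = [[1/6, 11/6, 17/6], [1/3, 2/3, 2/3], [0, 1, 2]].
Y = D⁻¹R = [[1/6, 11/6, 17/6], [1/3, 2/3, 2/3], [0, 1, 2]] · [[37], [-20], [9]] = [[-5], [5], [-2]].

Y = [[-5], [5], [-2]]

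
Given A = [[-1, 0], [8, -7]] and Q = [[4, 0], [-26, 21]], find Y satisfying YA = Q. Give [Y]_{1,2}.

Since A sits to the right of Y, Y = QA⁻¹.
A has determinant 7; A⁻¹ = [[-1, 0], [-8/7, -1/7]].
Y = QA⁻¹ = [[4, 0], [-26, 21]] · [[-1, 0], [-8/7, -1/7]] = [[-4, 0], [2, -3]].

0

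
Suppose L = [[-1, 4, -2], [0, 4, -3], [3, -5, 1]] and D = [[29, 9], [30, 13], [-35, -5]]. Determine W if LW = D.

Left-multiplying both sides by L⁻¹ gives W = L⁻¹D.
det L = -1, so L⁻¹ = [[11, -6, 4], [9, -5, 3], [12, -7, 4]].
W = L⁻¹D = [[11, -6, 4], [9, -5, 3], [12, -7, 4]] · [[29, 9], [30, 13], [-35, -5]] = [[-1, 1], [6, 1], [-2, -3]].

W = [[-1, 1], [6, 1], [-2, -3]]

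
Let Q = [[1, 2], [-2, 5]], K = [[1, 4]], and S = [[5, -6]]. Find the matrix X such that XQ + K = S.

X = [[0, -2]]

XQ = S − K = [[4, -10]].
Since Q sits to the right of X, X = (S − K)Q⁻¹.
det Q = 9, so Q⁻¹ = [[5/9, -2/9], [2/9, 1/9]].
X = (S − K)Q⁻¹ = [[0, -2]].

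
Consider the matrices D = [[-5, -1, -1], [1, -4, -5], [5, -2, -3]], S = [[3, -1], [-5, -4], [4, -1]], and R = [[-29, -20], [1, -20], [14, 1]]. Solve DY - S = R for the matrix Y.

DY = R + S = [[-26, -21], [-4, -24], [18, 0]].
Left-multiplying both sides by D⁻¹ gives Y = D⁻¹(R + S).
det D = -6; the adjugate gives D⁻¹ = [[-1/3, 1/6, -1/6], [11/3, -10/3, 13/3], [-3, 5/2, -7/2]].
Y = D⁻¹(R + S) = [[5, 3], [-4, 3], [5, 3]].

Y = [[5, 3], [-4, 3], [5, 3]]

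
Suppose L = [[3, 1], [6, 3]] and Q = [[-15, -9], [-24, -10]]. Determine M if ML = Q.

M = [[3, -4], [-4, -2]]

Right-multiplying both sides by L⁻¹ gives M = QL⁻¹.
det L = 3, so L⁻¹ = [[1, -1/3], [-2, 1]].
M = QL⁻¹ = [[-15, -9], [-24, -10]] · [[1, -1/3], [-2, 1]] = [[3, -4], [-4, -2]].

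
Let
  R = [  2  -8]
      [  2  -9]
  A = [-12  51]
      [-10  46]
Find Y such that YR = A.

Right-multiplying both sides by R⁻¹ gives Y = AR⁻¹.
det R = -2; the adjugate gives R⁻¹ = [[9/2, -4], [1, -1]].
Y = AR⁻¹ = [[-12, 51], [-10, 46]] · [[9/2, -4], [1, -1]] = [[-3, -3], [1, -6]].

Y = [[-3, -3], [1, -6]]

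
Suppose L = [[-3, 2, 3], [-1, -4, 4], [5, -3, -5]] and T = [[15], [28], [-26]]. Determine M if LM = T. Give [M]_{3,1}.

Left-multiplying both sides by L⁻¹ gives M = L⁻¹T.
det L = 3; the adjugate gives L⁻¹ = [[32/3, 1/3, 20/3], [5, 0, 3], [23/3, 1/3, 14/3]].
M = L⁻¹T = [[32/3, 1/3, 20/3], [5, 0, 3], [23/3, 1/3, 14/3]] · [[15], [28], [-26]] = [[-4], [-3], [3]].

3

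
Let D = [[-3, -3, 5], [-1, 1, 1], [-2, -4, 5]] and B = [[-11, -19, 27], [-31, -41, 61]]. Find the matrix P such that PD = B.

P = [[-1, 2, 6], [6, 1, 6]]

Right-multiplying both sides by D⁻¹ gives P = BD⁻¹.
D has determinant -6; D⁻¹ = [[-3/2, 5/6, 4/3], [-1/2, 5/6, 1/3], [-1, 1, 1]].
P = BD⁻¹ = [[-11, -19, 27], [-31, -41, 61]] · [[-3/2, 5/6, 4/3], [-1/2, 5/6, 1/3], [-1, 1, 1]] = [[-1, 2, 6], [6, 1, 6]].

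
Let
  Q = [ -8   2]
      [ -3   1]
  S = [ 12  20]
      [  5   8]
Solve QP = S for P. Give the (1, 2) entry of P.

Left-multiplying both sides by Q⁻¹ gives P = Q⁻¹S.
det Q = -2, so Q⁻¹ = [[-1/2, 1], [-3/2, 4]].
P = Q⁻¹S = [[-1/2, 1], [-3/2, 4]] · [[12, 20], [5, 8]] = [[-1, -2], [2, 2]].

-2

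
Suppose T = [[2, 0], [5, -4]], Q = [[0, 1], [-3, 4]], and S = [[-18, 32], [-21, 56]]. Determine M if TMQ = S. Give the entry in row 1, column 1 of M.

4

M = T⁻¹SQ⁻¹ (apply T⁻¹ on the left and Q⁻¹ on the right).
T has determinant -8; T⁻¹ = [[1/2, 0], [5/8, -1/4]].
Q has determinant 3; Q⁻¹ = [[4/3, -1/3], [1, 0]].
T⁻¹S = [[-9, 16], [-6, 6]].
M = (T⁻¹S)Q⁻¹ = [[4, 3], [-2, 2]].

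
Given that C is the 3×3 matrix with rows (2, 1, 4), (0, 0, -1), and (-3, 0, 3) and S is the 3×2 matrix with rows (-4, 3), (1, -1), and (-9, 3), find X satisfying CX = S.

X = [[2, 0], [-4, -1], [-1, 1]]

Left-multiplying both sides by C⁻¹ gives X = C⁻¹S.
C has determinant 3; C⁻¹ = [[0, -1, -1/3], [1, 6, 2/3], [0, -1, 0]].
X = C⁻¹S = [[0, -1, -1/3], [1, 6, 2/3], [0, -1, 0]] · [[-4, 3], [1, -1], [-9, 3]] = [[2, 0], [-4, -1], [-1, 1]].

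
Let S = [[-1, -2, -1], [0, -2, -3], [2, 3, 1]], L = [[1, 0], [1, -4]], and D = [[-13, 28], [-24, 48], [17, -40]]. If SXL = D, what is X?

Isolating X: multiply by S⁻¹ from the left and L⁻¹ from the right, so X = S⁻¹DL⁻¹.
det S = 1, so S⁻¹ = [[7, -1, 4], [-6, 1, -3], [4, -1, 2]].
L has determinant -4; L⁻¹ = [[1, 0], [1/4, -1/4]].
S⁻¹D = [[1, -12], [3, 0], [6, -16]].
X = (S⁻¹D)L⁻¹ = [[-2, 3], [3, 0], [2, 4]].

X = [[-2, 3], [3, 0], [2, 4]]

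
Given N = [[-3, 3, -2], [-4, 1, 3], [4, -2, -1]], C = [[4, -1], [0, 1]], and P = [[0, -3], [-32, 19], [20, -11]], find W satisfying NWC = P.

Left-multiply by N⁻¹ and right-multiply by C⁻¹: W = N⁻¹PC⁻¹.
det N = 1, so N⁻¹ = [[5, 7, 11], [8, 11, 17], [4, 6, 9]].
C has determinant 4; C⁻¹ = [[1/4, 1/4], [0, 1]].
N⁻¹P = [[-4, -3], [-12, -2], [-12, 3]].
W = (N⁻¹P)C⁻¹ = [[-1, -4], [-3, -5], [-3, 0]].

W = [[-1, -4], [-3, -5], [-3, 0]]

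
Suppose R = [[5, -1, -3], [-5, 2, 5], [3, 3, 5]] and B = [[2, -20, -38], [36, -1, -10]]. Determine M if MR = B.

M = [[6, 2, -6], [5, -1, 2]]

R is on the right of M, so right-multiply by R⁻¹: M = BR⁻¹.
R has determinant -2; R⁻¹ = [[5/2, 2, -1/2], [-20, -17, 5], [21/2, 9, -5/2]].
M = BR⁻¹ = [[2, -20, -38], [36, -1, -10]] · [[5/2, 2, -1/2], [-20, -17, 5], [21/2, 9, -5/2]] = [[6, 2, -6], [5, -1, 2]].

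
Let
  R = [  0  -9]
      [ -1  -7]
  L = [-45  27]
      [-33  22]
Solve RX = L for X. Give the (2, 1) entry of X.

Left-multiplying both sides by R⁻¹ gives X = R⁻¹L.
R has determinant -9; R⁻¹ = [[7/9, -1], [-1/9, 0]].
X = R⁻¹L = [[7/9, -1], [-1/9, 0]] · [[-45, 27], [-33, 22]] = [[-2, -1], [5, -3]].

5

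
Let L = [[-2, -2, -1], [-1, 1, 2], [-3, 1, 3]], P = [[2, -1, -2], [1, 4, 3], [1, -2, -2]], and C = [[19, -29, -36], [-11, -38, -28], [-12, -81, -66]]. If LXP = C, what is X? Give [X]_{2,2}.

Isolating X: multiply by L⁻¹ from the left and P⁻¹ from the right, so X = L⁻¹CP⁻¹.
det L = 2, so L⁻¹ = [[1/2, 5/2, -3/2], [-3/2, -9/2, 5/2], [1, 4, -2]].
det P = 3; the adjugate gives P⁻¹ = [[-2/3, 2/3, 5/3], [5/3, -2/3, -8/3], [-2, 1, 3]].
L⁻¹C = [[0, 12, 11], [-9, 12, 15], [-1, -19, -16]].
X = (L⁻¹C)P⁻¹ = [[-2, 3, 1], [-4, 1, -2], [1, -4, 1]].

1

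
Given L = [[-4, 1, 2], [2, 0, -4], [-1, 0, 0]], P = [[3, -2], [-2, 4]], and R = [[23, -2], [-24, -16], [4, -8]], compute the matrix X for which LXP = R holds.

X = [[0, 2], [3, 5], [4, 4]]

Left-multiply by L⁻¹ and right-multiply by P⁻¹: X = L⁻¹RP⁻¹.
det L = 4, so L⁻¹ = [[0, 0, -1], [1, 1/2, -3], [0, -1/4, -1/2]].
P has determinant 8; P⁻¹ = [[1/2, 1/4], [1/4, 3/8]].
L⁻¹R = [[-4, 8], [-1, 14], [4, 8]].
X = (L⁻¹R)P⁻¹ = [[0, 2], [3, 5], [4, 4]].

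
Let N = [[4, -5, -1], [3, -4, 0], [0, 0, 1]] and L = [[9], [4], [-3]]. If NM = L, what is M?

Left-multiplying both sides by N⁻¹ gives M = N⁻¹L.
N has determinant -1; N⁻¹ = [[4, -5, 4], [3, -4, 3], [0, 0, 1]].
M = N⁻¹L = [[4, -5, 4], [3, -4, 3], [0, 0, 1]] · [[9], [4], [-3]] = [[4], [2], [-3]].

M = [[4], [2], [-3]]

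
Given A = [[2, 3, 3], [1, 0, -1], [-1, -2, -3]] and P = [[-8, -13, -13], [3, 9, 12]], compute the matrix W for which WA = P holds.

Right-multiplying both sides by A⁻¹ gives W = PA⁻¹.
det A = 2; the adjugate gives A⁻¹ = [[-1, 3/2, -3/2], [2, -3/2, 5/2], [-1, 1/2, -3/2]].
W = PA⁻¹ = [[-8, -13, -13], [3, 9, 12]] · [[-1, 3/2, -3/2], [2, -3/2, 5/2], [-1, 1/2, -3/2]] = [[-5, 1, -1], [3, -3, 0]].

W = [[-5, 1, -1], [3, -3, 0]]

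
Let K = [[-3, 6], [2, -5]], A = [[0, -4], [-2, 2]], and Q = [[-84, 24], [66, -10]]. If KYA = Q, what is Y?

Left-multiply by K⁻¹ and right-multiply by A⁻¹: Y = K⁻¹QA⁻¹.
det K = 3; the adjugate gives K⁻¹ = [[-5/3, -2], [-2/3, -1]].
det A = -8; the adjugate gives A⁻¹ = [[-1/4, -1/2], [-1/4, 0]].
K⁻¹Q = [[8, -20], [-10, -6]].
Y = (K⁻¹Q)A⁻¹ = [[3, -4], [4, 5]].

Y = [[3, -4], [4, 5]]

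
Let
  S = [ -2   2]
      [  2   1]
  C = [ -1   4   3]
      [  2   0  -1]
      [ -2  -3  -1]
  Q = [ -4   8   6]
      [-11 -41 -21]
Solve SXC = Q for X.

X = [[-3, -2, 1], [1, 3, 5]]

Left-multiply by S⁻¹ and right-multiply by C⁻¹: X = S⁻¹QC⁻¹.
det S = -6, so S⁻¹ = [[-1/6, 1/3], [1/3, 1/3]].
det C = 1; the adjugate gives C⁻¹ = [[-3, -5, -4], [4, 7, 5], [-6, -11, -8]].
S⁻¹Q = [[-3, -15, -8], [-5, -11, -5]].
X = (S⁻¹Q)C⁻¹ = [[-3, -2, 1], [1, 3, 5]].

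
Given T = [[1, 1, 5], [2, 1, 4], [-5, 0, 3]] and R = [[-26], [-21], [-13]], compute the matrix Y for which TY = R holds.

Since T multiplies Y on the left, Y = T⁻¹R.
det T = 2, so T⁻¹ = [[3/2, -3/2, -1/2], [-13, 14, 3], [5/2, -5/2, -1/2]].
Y = T⁻¹R = [[3/2, -3/2, -1/2], [-13, 14, 3], [5/2, -5/2, -1/2]] · [[-26], [-21], [-13]] = [[-1], [5], [-6]].

Y = [[-1], [5], [-6]]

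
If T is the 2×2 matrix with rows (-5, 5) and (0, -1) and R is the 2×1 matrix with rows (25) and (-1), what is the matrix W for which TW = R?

T is on the left of W, so left-multiply by T⁻¹: W = T⁻¹R.
det T = 5; the adjugate gives T⁻¹ = [[-1/5, -1], [0, -1]].
W = T⁻¹R = [[-1/5, -1], [0, -1]] · [[25], [-1]] = [[-4], [1]].

W = [[-4], [1]]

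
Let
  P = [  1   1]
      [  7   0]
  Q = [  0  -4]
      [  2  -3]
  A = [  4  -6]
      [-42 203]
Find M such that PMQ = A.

M = [[-5, -3], [5, 5]]

M = P⁻¹AQ⁻¹ (apply P⁻¹ on the left and Q⁻¹ on the right).
P has determinant -7; P⁻¹ = [[0, 1/7], [1, -1/7]].
det Q = 8, so Q⁻¹ = [[-3/8, 1/2], [-1/4, 0]].
P⁻¹A = [[-6, 29], [10, -35]].
M = (P⁻¹A)Q⁻¹ = [[-5, -3], [5, 5]].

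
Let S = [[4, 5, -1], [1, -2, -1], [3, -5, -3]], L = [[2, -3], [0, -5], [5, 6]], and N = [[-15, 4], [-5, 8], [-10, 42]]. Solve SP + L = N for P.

SP = N − L = [[-17, 7], [-5, 13], [-15, 36]].
Left-multiplying both sides by S⁻¹ gives P = S⁻¹(N − L).
det S = 3; the adjugate gives S⁻¹ = [[1/3, 20/3, -7/3], [0, -3, 1], [1/3, 35/3, -13/3]].
P = S⁻¹(N − L) = [[-4, 5], [0, -3], [1, -2]].

P = [[-4, 5], [0, -3], [1, -2]]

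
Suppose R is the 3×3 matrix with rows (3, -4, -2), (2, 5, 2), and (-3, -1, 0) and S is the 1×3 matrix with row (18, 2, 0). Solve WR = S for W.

Since R sits to the right of W, W = SR⁻¹.
R has determinant 4; R⁻¹ = [[1/2, 1/2, 1/2], [-3/2, -3/2, -5/2], [13/4, 15/4, 23/4]].
W = SR⁻¹ = [[18, 2, 0]] · [[1/2, 1/2, 1/2], [-3/2, -3/2, -5/2], [13/4, 15/4, 23/4]] = [[6, 6, 4]].

W = [[6, 6, 4]]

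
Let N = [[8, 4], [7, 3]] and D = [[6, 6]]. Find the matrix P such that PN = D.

P = [[6, -6]]

Since N sits to the right of P, P = DN⁻¹.
N has determinant -4; N⁻¹ = [[-3/4, 1], [7/4, -2]].
P = DN⁻¹ = [[6, 6]] · [[-3/4, 1], [7/4, -2]] = [[6, -6]].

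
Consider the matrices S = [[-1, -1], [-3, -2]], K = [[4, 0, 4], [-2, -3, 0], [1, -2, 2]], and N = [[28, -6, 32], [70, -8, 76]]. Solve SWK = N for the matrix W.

W = [[-4, 0, 2], [-4, -2, -2]]

Left-multiply by S⁻¹ and right-multiply by K⁻¹: W = S⁻¹NK⁻¹.
det S = -1, so S⁻¹ = [[2, -1], [-3, 1]].
K has determinant 4; K⁻¹ = [[-3/2, -2, 3], [1, 1, -2], [7/4, 2, -3]].
S⁻¹N = [[-14, -4, -12], [-14, 10, -20]].
W = (S⁻¹N)K⁻¹ = [[-4, 0, 2], [-4, -2, -2]].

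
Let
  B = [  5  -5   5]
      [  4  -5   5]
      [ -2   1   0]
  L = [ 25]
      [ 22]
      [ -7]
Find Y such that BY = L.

Since B multiplies Y on the left, Y = B⁻¹L.
det B = -5, so B⁻¹ = [[1, -1, 0], [2, -2, 1], [6/5, -1, 1]].
Y = B⁻¹L = [[1, -1, 0], [2, -2, 1], [6/5, -1, 1]] · [[25], [22], [-7]] = [[3], [-1], [1]].

Y = [[3], [-1], [1]]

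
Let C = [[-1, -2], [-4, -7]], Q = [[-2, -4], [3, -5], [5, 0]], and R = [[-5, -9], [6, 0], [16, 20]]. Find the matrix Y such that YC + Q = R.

YC = R − Q = [[-3, -5], [3, 5], [11, 20]].
C is on the right of Y, so right-multiply by C⁻¹: Y = (R − Q)C⁻¹.
det C = -1; the adjugate gives C⁻¹ = [[7, -2], [-4, 1]].
Y = (R − Q)C⁻¹ = [[-1, 1], [1, -1], [-3, -2]].

Y = [[-1, 1], [1, -1], [-3, -2]]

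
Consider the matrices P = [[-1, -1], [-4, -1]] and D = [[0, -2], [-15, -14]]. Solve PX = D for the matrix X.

X = [[5, 4], [-5, -2]]

Since P multiplies X on the left, X = P⁻¹D.
P has determinant -3; P⁻¹ = [[1/3, -1/3], [-4/3, 1/3]].
X = P⁻¹D = [[1/3, -1/3], [-4/3, 1/3]] · [[0, -2], [-15, -14]] = [[5, 4], [-5, -2]].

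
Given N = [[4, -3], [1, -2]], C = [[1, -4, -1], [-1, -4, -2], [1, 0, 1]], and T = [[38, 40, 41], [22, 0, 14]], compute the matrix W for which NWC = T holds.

Isolating W: multiply by N⁻¹ from the left and C⁻¹ from the right, so W = N⁻¹TC⁻¹.
N has determinant -5; N⁻¹ = [[2/5, -3/5], [1/5, -4/5]].
det C = -4, so C⁻¹ = [[1, -1, -1], [1/4, -1/2, -3/4], [-1, 1, 2]].
N⁻¹T = [[2, 16, 8], [-10, 8, -3]].
W = (N⁻¹T)C⁻¹ = [[-2, -2, 2], [-5, 3, -2]].

W = [[-2, -2, 2], [-5, 3, -2]]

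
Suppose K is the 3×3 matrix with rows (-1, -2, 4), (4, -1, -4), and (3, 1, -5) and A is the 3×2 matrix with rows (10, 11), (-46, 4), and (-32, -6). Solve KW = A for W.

Since K multiplies W on the left, W = K⁻¹A.
K has determinant 3; K⁻¹ = [[3, -2, 4], [8/3, -7/3, 4], [7/3, -5/3, 3]].
W = K⁻¹A = [[3, -2, 4], [8/3, -7/3, 4], [7/3, -5/3, 3]] · [[10, 11], [-46, 4], [-32, -6]] = [[-6, 1], [6, -4], [4, 1]].

W = [[-6, 1], [6, -4], [4, 1]]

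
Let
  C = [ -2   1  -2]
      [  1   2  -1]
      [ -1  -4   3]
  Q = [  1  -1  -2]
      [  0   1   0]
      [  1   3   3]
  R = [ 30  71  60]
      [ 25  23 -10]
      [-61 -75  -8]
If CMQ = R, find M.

Left-multiply by C⁻¹ and right-multiply by Q⁻¹: M = C⁻¹RQ⁻¹.
det C = -2; the adjugate gives C⁻¹ = [[-1, -5/2, -3/2], [1, 4, 2], [1, 9/2, 5/2]].
Q has determinant 5; Q⁻¹ = [[3/5, -3/5, 2/5], [0, 1, 0], [-1/5, -4/5, 1/5]].
C⁻¹R = [[-1, -16, -23], [8, 13, 4], [-10, -13, -5]].
M = (C⁻¹R)Q⁻¹ = [[4, 3, -5], [4, 5, 4], [-5, -3, -5]].

M = [[4, 3, -5], [4, 5, 4], [-5, -3, -5]]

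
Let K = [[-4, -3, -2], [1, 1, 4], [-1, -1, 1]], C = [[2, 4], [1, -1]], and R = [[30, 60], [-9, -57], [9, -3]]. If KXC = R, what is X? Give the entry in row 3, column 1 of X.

-2

Isolating X: multiply by K⁻¹ from the left and C⁻¹ from the right, so X = K⁻¹RC⁻¹.
det K = -5, so K⁻¹ = [[-1, -1, 2], [1, 6/5, -14/5], [0, 1/5, 1/5]].
det C = -6, so C⁻¹ = [[1/6, 2/3], [1/6, -1/3]].
K⁻¹R = [[-3, -9], [-6, 0], [0, -12]].
X = (K⁻¹R)C⁻¹ = [[-2, 1], [-1, -4], [-2, 4]].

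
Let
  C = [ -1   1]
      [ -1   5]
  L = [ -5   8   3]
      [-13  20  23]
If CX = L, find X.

X = [[3, -5, 2], [-2, 3, 5]]

Left-multiplying both sides by C⁻¹ gives X = C⁻¹L.
det C = -4; the adjugate gives C⁻¹ = [[-5/4, 1/4], [-1/4, 1/4]].
X = C⁻¹L = [[-5/4, 1/4], [-1/4, 1/4]] · [[-5, 8, 3], [-13, 20, 23]] = [[3, -5, 2], [-2, 3, 5]].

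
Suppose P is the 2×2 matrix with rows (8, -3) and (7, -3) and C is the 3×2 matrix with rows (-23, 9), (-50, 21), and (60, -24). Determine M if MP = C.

M = [[-2, -1], [-1, -6], [4, 4]]

Since P sits to the right of M, M = CP⁻¹.
det P = -3; the adjugate gives P⁻¹ = [[1, -1], [7/3, -8/3]].
M = CP⁻¹ = [[-23, 9], [-50, 21], [60, -24]] · [[1, -1], [7/3, -8/3]] = [[-2, -1], [-1, -6], [4, 4]].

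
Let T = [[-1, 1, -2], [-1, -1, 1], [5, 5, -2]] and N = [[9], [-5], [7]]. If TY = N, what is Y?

Y = [[1], [-2], [-6]]

T is on the left of Y, so left-multiply by T⁻¹: Y = T⁻¹N.
T has determinant 6; T⁻¹ = [[-1/2, -4/3, -1/6], [1/2, 2, 1/2], [0, 5/3, 1/3]].
Y = T⁻¹N = [[-1/2, -4/3, -1/6], [1/2, 2, 1/2], [0, 5/3, 1/3]] · [[9], [-5], [7]] = [[1], [-2], [-6]].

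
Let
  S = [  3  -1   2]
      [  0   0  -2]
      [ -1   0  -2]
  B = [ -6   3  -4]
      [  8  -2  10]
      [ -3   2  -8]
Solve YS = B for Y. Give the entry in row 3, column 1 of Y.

-2

Right-multiplying both sides by S⁻¹ gives Y = BS⁻¹.
S has determinant -2; S⁻¹ = [[0, 1, -1], [-1, 2, -3], [0, -1/2, 0]].
Y = BS⁻¹ = [[-6, 3, -4], [8, -2, 10], [-3, 2, -8]] · [[0, 1, -1], [-1, 2, -3], [0, -1/2, 0]] = [[-3, 2, -3], [2, -1, -2], [-2, 5, -3]].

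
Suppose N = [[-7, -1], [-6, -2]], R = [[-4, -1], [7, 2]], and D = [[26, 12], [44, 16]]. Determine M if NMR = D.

M = [[-5, -3], [3, -1]]

M = N⁻¹DR⁻¹ (apply N⁻¹ on the left and R⁻¹ on the right).
det N = 8, so N⁻¹ = [[-1/4, 1/8], [3/4, -7/8]].
R has determinant -1; R⁻¹ = [[-2, -1], [7, 4]].
N⁻¹D = [[-1, -1], [-19, -5]].
M = (N⁻¹D)R⁻¹ = [[-5, -3], [3, -1]].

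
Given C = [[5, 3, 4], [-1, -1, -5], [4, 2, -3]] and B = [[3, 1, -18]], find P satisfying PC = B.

C is on the right of P, so right-multiply by C⁻¹: P = BC⁻¹.
det C = 4, so C⁻¹ = [[13/4, 17/4, -11/4], [-23/4, -31/4, 21/4], [1/2, 1/2, -1/2]].
P = BC⁻¹ = [[3, 1, -18]] · [[13/4, 17/4, -11/4], [-23/4, -31/4, 21/4], [1/2, 1/2, -1/2]] = [[-5, -4, 6]].

P = [[-5, -4, 6]]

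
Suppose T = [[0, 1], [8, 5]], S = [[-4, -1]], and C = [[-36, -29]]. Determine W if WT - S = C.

WT = C + S = [[-40, -30]].
Right-multiplying both sides by T⁻¹ gives W = (C + S)T⁻¹.
det T = -8, so T⁻¹ = [[-5/8, 1/8], [1, 0]].
W = (C + S)T⁻¹ = [[-5, -5]].

W = [[-5, -5]]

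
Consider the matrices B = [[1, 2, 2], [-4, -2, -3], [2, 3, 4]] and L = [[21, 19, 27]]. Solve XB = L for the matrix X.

Since B sits to the right of X, X = LB⁻¹.
B has determinant 5; B⁻¹ = [[1/5, -2/5, -2/5], [2, 0, -1], [-8/5, 1/5, 6/5]].
X = LB⁻¹ = [[21, 19, 27]] · [[1/5, -2/5, -2/5], [2, 0, -1], [-8/5, 1/5, 6/5]] = [[-1, -3, 5]].

X = [[-1, -3, 5]]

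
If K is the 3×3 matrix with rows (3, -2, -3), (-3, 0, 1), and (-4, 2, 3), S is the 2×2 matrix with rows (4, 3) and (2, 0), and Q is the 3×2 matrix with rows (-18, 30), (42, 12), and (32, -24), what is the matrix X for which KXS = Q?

Isolating X: multiply by K⁻¹ from the left and S⁻¹ from the right, so X = K⁻¹QS⁻¹.
det K = 2, so K⁻¹ = [[-1, 0, -1], [5/2, -3/2, 3], [-3, 1, -3]].
det S = -6; the adjugate gives S⁻¹ = [[0, 1/2], [1/3, -2/3]].
K⁻¹Q = [[-14, -6], [-12, -15], [0, -6]].
X = (K⁻¹Q)S⁻¹ = [[-2, -3], [-5, 4], [-2, 4]].

X = [[-2, -3], [-5, 4], [-2, 4]]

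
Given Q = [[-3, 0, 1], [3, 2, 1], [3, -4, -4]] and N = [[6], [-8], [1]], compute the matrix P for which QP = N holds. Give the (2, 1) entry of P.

-4

Since Q multiplies P on the left, P = Q⁻¹N.
det Q = -6; the adjugate gives Q⁻¹ = [[2/3, 2/3, 1/3], [-5/2, -3/2, -1], [3, 2, 1]].
P = Q⁻¹N = [[2/3, 2/3, 1/3], [-5/2, -3/2, -1], [3, 2, 1]] · [[6], [-8], [1]] = [[-1], [-4], [3]].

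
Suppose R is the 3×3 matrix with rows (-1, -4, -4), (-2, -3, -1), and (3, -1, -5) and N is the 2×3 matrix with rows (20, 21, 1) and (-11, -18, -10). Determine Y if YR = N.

Y = [[-3, -4, 3], [5, 0, -2]]

R is on the right of Y, so right-multiply by R⁻¹: Y = NR⁻¹.
det R = -6, so R⁻¹ = [[-7/3, 8/3, 4/3], [13/6, -17/6, -7/6], [-11/6, 13/6, 5/6]].
Y = NR⁻¹ = [[20, 21, 1], [-11, -18, -10]] · [[-7/3, 8/3, 4/3], [13/6, -17/6, -7/6], [-11/6, 13/6, 5/6]] = [[-3, -4, 3], [5, 0, -2]].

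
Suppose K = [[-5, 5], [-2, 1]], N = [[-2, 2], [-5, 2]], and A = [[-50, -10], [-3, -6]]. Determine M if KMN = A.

M = K⁻¹AN⁻¹ (apply K⁻¹ on the left and N⁻¹ on the right).
det K = 5; the adjugate gives K⁻¹ = [[1/5, -1], [2/5, -1]].
N has determinant 6; N⁻¹ = [[1/3, -1/3], [5/6, -1/3]].
K⁻¹A = [[-7, 4], [-17, 2]].
M = (K⁻¹A)N⁻¹ = [[1, 1], [-4, 5]].

M = [[1, 1], [-4, 5]]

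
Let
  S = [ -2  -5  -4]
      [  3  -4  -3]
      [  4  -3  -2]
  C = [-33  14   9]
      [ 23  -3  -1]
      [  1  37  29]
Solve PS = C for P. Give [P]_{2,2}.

S is on the right of P, so right-multiply by S⁻¹: P = CS⁻¹.
S has determinant 4; S⁻¹ = [[-1/4, 1/2, -1/4], [-3/2, 5, -9/2], [7/4, -13/2, 23/4]].
P = CS⁻¹ = [[-33, 14, 9], [23, -3, -1], [1, 37, 29]] · [[-1/4, 1/2, -1/4], [-3/2, 5, -9/2], [7/4, -13/2, 23/4]] = [[3, -5, -3], [-3, 3, 2], [-5, -3, 0]].

3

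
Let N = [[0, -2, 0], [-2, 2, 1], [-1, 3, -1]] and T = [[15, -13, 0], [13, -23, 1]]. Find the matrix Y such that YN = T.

N is on the right of Y, so right-multiply by N⁻¹: Y = TN⁻¹.
N has determinant 6; N⁻¹ = [[-5/6, -1/3, -1/3], [-1/2, 0, 0], [-2/3, 1/3, -2/3]].
Y = TN⁻¹ = [[15, -13, 0], [13, -23, 1]] · [[-5/6, -1/3, -1/3], [-1/2, 0, 0], [-2/3, 1/3, -2/3]] = [[-6, -5, -5], [0, -4, -5]].

Y = [[-6, -5, -5], [0, -4, -5]]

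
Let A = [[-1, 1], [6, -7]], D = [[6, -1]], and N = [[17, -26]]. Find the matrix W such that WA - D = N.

W = [[1, 4]]

WA = N + D = [[23, -27]].
A is on the right of W, so right-multiply by A⁻¹: W = (N + D)A⁻¹.
A has determinant 1; A⁻¹ = [[-7, -1], [-6, -1]].
W = (N + D)A⁻¹ = [[1, 4]].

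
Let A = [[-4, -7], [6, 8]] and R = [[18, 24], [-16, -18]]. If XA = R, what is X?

A is on the right of X, so right-multiply by A⁻¹: X = RA⁻¹.
A has determinant 10; A⁻¹ = [[4/5, 7/10], [-3/5, -2/5]].
X = RA⁻¹ = [[18, 24], [-16, -18]] · [[4/5, 7/10], [-3/5, -2/5]] = [[0, 3], [-2, -4]].

X = [[0, 3], [-2, -4]]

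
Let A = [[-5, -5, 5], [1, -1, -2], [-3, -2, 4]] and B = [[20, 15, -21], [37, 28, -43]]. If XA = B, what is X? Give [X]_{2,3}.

Right-multiplying both sides by A⁻¹ gives X = BA⁻¹.
A has determinant 5; A⁻¹ = [[-8/5, 2, 3], [2/5, -1, -1], [-1, 1, 2]].
X = BA⁻¹ = [[20, 15, -21], [37, 28, -43]] · [[-8/5, 2, 3], [2/5, -1, -1], [-1, 1, 2]] = [[-5, 4, 3], [-5, 3, -3]].

-3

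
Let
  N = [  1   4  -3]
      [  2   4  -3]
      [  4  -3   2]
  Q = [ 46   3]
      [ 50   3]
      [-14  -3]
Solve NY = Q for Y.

Since N multiplies Y on the left, Y = N⁻¹Q.
det N = 1, so N⁻¹ = [[-1, 1, 0], [-16, 14, -3], [-22, 19, -4]].
Y = N⁻¹Q = [[-1, 1, 0], [-16, 14, -3], [-22, 19, -4]] · [[46, 3], [50, 3], [-14, -3]] = [[4, 0], [6, 3], [-6, 3]].

Y = [[4, 0], [6, 3], [-6, 3]]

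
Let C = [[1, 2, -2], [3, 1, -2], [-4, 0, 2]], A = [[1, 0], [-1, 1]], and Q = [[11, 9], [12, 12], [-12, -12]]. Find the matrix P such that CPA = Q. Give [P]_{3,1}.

Left-multiply by C⁻¹ and right-multiply by A⁻¹: P = C⁻¹QA⁻¹.
det C = -2, so C⁻¹ = [[-1, 2, 1], [-1, 3, 2], [-2, 4, 5/2]].
det A = 1; the adjugate gives A⁻¹ = [[1, 0], [1, 1]].
C⁻¹Q = [[1, 3], [1, 3], [-4, 0]].
P = (C⁻¹Q)A⁻¹ = [[4, 3], [4, 3], [-4, 0]].

-4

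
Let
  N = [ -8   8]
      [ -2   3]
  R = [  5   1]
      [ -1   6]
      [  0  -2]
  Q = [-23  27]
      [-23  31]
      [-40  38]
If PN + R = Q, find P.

PN = Q − R = [[-28, 26], [-22, 25], [-40, 40]].
Right-multiplying both sides by N⁻¹ gives P = (Q − R)N⁻¹.
det N = -8, so N⁻¹ = [[-3/8, 1], [-1/4, 1]].
P = (Q − R)N⁻¹ = [[4, -2], [2, 3], [5, 0]].

P = [[4, -2], [2, 3], [5, 0]]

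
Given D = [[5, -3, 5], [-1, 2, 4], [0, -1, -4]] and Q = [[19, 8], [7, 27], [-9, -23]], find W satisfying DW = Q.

W = [[-1, -5], [-3, -1], [3, 6]]

D is on the left of W, so left-multiply by D⁻¹: W = D⁻¹Q.
det D = -3, so D⁻¹ = [[4/3, 17/3, 22/3], [4/3, 20/3, 25/3], [-1/3, -5/3, -7/3]].
W = D⁻¹Q = [[4/3, 17/3, 22/3], [4/3, 20/3, 25/3], [-1/3, -5/3, -7/3]] · [[19, 8], [7, 27], [-9, -23]] = [[-1, -5], [-3, -1], [3, 6]].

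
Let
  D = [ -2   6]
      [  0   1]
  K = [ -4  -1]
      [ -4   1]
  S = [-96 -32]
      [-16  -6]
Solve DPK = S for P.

P = [[1, -1], [5, -1]]

Left-multiply by D⁻¹ and right-multiply by K⁻¹: P = D⁻¹SK⁻¹.
det D = -2; the adjugate gives D⁻¹ = [[-1/2, 3], [0, 1]].
det K = -8, so K⁻¹ = [[-1/8, -1/8], [-1/2, 1/2]].
D⁻¹S = [[0, -2], [-16, -6]].
P = (D⁻¹S)K⁻¹ = [[1, -1], [5, -1]].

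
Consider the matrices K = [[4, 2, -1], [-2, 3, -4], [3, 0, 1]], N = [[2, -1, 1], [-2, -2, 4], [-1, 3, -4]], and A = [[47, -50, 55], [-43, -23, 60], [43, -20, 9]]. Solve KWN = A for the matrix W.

W = [[0, -4, -4], [4, 4, -3], [1, -1, -3]]

Left-multiply by K⁻¹ and right-multiply by N⁻¹: W = K⁻¹AN⁻¹.
K has determinant 1; K⁻¹ = [[3, -2, -5], [-10, 7, 18], [-9, 6, 16]].
det N = -4, so N⁻¹ = [[1, 1/4, 1/2], [3, 7/4, 5/2], [2, 5/4, 3/2]].
K⁻¹A = [[12, -4, 0], [3, -21, 32], [7, -8, 9]].
W = (K⁻¹A)N⁻¹ = [[0, -4, -4], [4, 4, -3], [1, -1, -3]].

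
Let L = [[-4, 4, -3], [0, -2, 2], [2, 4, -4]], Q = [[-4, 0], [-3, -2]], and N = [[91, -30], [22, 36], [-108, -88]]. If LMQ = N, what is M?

Isolating M: multiply by L⁻¹ from the left and Q⁻¹ from the right, so M = L⁻¹NQ⁻¹.
det L = 4; the adjugate gives L⁻¹ = [[0, 1, 1/2], [1, 11/2, 2], [1, 6, 2]].
det Q = 8; the adjugate gives Q⁻¹ = [[-1/4, 0], [3/8, -1/2]].
L⁻¹N = [[-32, -8], [-4, -8], [7, 10]].
M = (L⁻¹N)Q⁻¹ = [[5, 4], [-2, 4], [2, -5]].

M = [[5, 4], [-2, 4], [2, -5]]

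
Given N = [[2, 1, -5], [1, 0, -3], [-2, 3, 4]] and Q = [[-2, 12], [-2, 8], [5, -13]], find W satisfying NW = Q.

Left-multiplying both sides by N⁻¹ gives W = N⁻¹Q.
N has determinant 5; N⁻¹ = [[9/5, -19/5, -3/5], [2/5, -2/5, 1/5], [3/5, -8/5, -1/5]].
W = N⁻¹Q = [[9/5, -19/5, -3/5], [2/5, -2/5, 1/5], [3/5, -8/5, -1/5]] · [[-2, 12], [-2, 8], [5, -13]] = [[1, -1], [1, -1], [1, -3]].

W = [[1, -1], [1, -1], [1, -3]]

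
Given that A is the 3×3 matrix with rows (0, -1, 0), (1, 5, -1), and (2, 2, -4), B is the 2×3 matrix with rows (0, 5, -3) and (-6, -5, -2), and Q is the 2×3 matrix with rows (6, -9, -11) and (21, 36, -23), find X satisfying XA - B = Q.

X = [[2, -2, 4], [4, 5, 5]]

XA = Q + B = [[6, -4, -14], [15, 31, -25]].
Since A sits to the right of X, X = (Q + B)A⁻¹.
det A = -2; the adjugate gives A⁻¹ = [[9, 2, -1/2], [-1, 0, 0], [4, 1, -1/2]].
X = (Q + B)A⁻¹ = [[2, -2, 4], [4, 5, 5]].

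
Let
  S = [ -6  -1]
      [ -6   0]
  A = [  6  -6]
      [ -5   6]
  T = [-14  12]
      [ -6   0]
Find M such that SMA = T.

M = [[1, 1], [-2, -4]]

Isolating M: multiply by S⁻¹ from the left and A⁻¹ from the right, so M = S⁻¹TA⁻¹.
det S = -6, so S⁻¹ = [[0, -1/6], [-1, 1]].
det A = 6, so A⁻¹ = [[1, 1], [5/6, 1]].
S⁻¹T = [[1, 0], [8, -12]].
M = (S⁻¹T)A⁻¹ = [[1, 1], [-2, -4]].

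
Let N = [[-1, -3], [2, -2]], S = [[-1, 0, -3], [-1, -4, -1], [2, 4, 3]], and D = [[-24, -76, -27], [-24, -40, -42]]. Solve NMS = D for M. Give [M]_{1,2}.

Left-multiply by N⁻¹ and right-multiply by S⁻¹: M = N⁻¹DS⁻¹.
N has determinant 8; N⁻¹ = [[-1/4, 3/8], [-1/4, -1/8]].
det S = -4; the adjugate gives S⁻¹ = [[2, 3, 3], [-1/4, -3/4, -1/2], [-1, -1, -1]].
N⁻¹D = [[-3, 4, -9], [9, 24, 12]].
M = (N⁻¹D)S⁻¹ = [[2, -3, -2], [0, -3, 3]].

-3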